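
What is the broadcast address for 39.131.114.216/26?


Network: 39.131.114.192/26
Host bits = 6
Set all host bits to 1:
Broadcast: 39.131.114.255


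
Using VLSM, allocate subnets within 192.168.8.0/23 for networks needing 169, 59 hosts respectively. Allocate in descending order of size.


169 hosts -> /24 (254 usable): 192.168.8.0/24
59 hosts -> /26 (62 usable): 192.168.9.0/26
Allocation: 192.168.8.0/24 (169 hosts, 254 usable); 192.168.9.0/26 (59 hosts, 62 usable)


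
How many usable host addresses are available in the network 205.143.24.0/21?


Host bits = 32 - 21 = 11
Total addresses = 2^11 = 2048
Usable = total - 2 (network and broadcast)
Usable hosts: 2046


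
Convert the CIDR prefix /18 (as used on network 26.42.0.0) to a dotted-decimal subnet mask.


/18 means 18 network bits, 14 host bits
Binary: 11111111111111111100000000000000
Mask: 255.255.192.0


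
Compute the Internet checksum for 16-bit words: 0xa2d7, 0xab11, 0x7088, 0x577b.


Sum all words (with carry folding):
+ 0xa2d7 = 0xa2d7
+ 0xab11 = 0x4de9
+ 0x7088 = 0xbe71
+ 0x577b = 0x15ed
One's complement: ~0x15ed
Checksum = 0xea12


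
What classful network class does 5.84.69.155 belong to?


First octet: 5
Binary: 00000101
0xxxxxxx -> Class A (1-126)
Class A, default mask 255.0.0.0 (/8)


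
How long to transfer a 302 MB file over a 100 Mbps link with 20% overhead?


Effective throughput = 100 * (1 - 20/100) = 80 Mbps
File size in Mb = 302 * 8 = 2416 Mb
Time = 2416 / 80
Time = 30.2 seconds


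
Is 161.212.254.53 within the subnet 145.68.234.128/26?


Subnet network: 145.68.234.128
Test IP AND mask: 161.212.254.0
No, 161.212.254.53 is not in 145.68.234.128/26


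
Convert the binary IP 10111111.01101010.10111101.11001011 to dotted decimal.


10111111 = 191
01101010 = 106
10111101 = 189
11001011 = 203
IP: 191.106.189.203


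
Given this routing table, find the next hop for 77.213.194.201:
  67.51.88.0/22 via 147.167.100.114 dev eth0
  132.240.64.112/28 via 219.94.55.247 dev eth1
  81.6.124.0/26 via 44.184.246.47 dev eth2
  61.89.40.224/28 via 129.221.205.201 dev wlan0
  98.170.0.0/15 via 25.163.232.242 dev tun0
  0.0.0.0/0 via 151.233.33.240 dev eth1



Longest prefix match for 77.213.194.201:
  /22 67.51.88.0: no
  /28 132.240.64.112: no
  /26 81.6.124.0: no
  /28 61.89.40.224: no
  /15 98.170.0.0: no
  /0 0.0.0.0: MATCH
Selected: next-hop 151.233.33.240 via eth1 (matched /0)


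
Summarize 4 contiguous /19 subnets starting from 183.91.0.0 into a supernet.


Original prefix: /19
Number of subnets: 4 = 2^2
New prefix = 19 - 2 = 17
Supernet: 183.91.0.0/17


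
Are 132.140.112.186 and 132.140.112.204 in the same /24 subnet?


Mask: 255.255.255.0
132.140.112.186 AND mask = 132.140.112.0
132.140.112.204 AND mask = 132.140.112.0
Yes, same subnet (132.140.112.0)


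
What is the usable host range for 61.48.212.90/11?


Network: 61.32.0.0
Broadcast: 61.63.255.255
First usable = network + 1
Last usable = broadcast - 1
Range: 61.32.0.1 to 61.63.255.254


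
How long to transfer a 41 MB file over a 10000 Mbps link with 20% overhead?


Effective throughput = 10000 * (1 - 20/100) = 8000 Mbps
File size in Mb = 41 * 8 = 328 Mb
Time = 328 / 8000
Time = 0.041 seconds


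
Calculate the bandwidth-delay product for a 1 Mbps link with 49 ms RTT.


BDP = bandwidth * RTT
= 1 Mbps * 49 ms
= 1 * 1e6 * 49 / 1000 bits
= 49000 bits
= 6125 bytes
= 5.9814 KB
BDP = 49000 bits (6125 bytes)


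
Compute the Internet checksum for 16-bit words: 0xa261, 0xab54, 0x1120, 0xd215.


Sum all words (with carry folding):
+ 0xa261 = 0xa261
+ 0xab54 = 0x4db6
+ 0x1120 = 0x5ed6
+ 0xd215 = 0x30ec
One's complement: ~0x30ec
Checksum = 0xcf13


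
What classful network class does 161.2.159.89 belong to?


First octet: 161
Binary: 10100001
10xxxxxx -> Class B (128-191)
Class B, default mask 255.255.0.0 (/16)


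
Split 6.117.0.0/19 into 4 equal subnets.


New prefix = 19 + 2 = 21
Each subnet has 2048 addresses
  6.117.0.0/21
  6.117.8.0/21
  6.117.16.0/21
  6.117.24.0/21
Subnets: 6.117.0.0/21, 6.117.8.0/21, 6.117.16.0/21, 6.117.24.0/21


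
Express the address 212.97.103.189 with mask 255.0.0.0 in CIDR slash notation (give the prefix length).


Binary: 11111111.00000000.00000000.00000000
Count leading 1s
Prefix: /8


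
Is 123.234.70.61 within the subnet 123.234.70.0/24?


Subnet network: 123.234.70.0
Test IP AND mask: 123.234.70.0
Yes, 123.234.70.61 is in 123.234.70.0/24


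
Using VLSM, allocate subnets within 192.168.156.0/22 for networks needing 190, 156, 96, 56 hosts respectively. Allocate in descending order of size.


190 hosts -> /24 (254 usable): 192.168.156.0/24
156 hosts -> /24 (254 usable): 192.168.157.0/24
96 hosts -> /25 (126 usable): 192.168.158.0/25
56 hosts -> /26 (62 usable): 192.168.158.128/26
Allocation: 192.168.156.0/24 (190 hosts, 254 usable); 192.168.157.0/24 (156 hosts, 254 usable); 192.168.158.0/25 (96 hosts, 126 usable); 192.168.158.128/26 (56 hosts, 62 usable)


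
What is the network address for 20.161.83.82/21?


IP:   00010100.10100001.01010011.01010010
Mask: 11111111.11111111.11111000.00000000
AND operation:
Net:  00010100.10100001.01010000.00000000
Network: 20.161.80.0/21


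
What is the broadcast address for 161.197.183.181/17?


Network: 161.197.128.0/17
Host bits = 15
Set all host bits to 1:
Broadcast: 161.197.255.255


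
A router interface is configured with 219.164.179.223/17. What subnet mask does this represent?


/17 means 17 network bits, 15 host bits
Binary: 11111111111111111000000000000000
Mask: 255.255.128.0


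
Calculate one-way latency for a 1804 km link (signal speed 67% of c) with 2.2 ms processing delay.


Speed = 0.67 * 3e5 km/s = 201000 km/s
Propagation delay = 1804 / 201000 = 0.009 s = 8.9751 ms
Processing delay = 2.2 ms
Total one-way latency = 11.1751 ms


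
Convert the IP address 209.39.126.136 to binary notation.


209 = 11010001
39 = 00100111
126 = 01111110
136 = 10001000
Binary: 11010001.00100111.01111110.10001000


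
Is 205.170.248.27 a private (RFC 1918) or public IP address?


RFC 1918 private ranges:
  10.0.0.0/8 (10.0.0.0 - 10.255.255.255)
  172.16.0.0/12 (172.16.0.0 - 172.31.255.255)
  192.168.0.0/16 (192.168.0.0 - 192.168.255.255)
Public (not in any RFC 1918 range)


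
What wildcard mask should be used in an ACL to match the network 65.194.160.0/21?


Subnet mask: 255.255.248.0
Wildcard = 255.255.255.255 - subnet mask
255 - 255 = 0
255 - 255 = 0
255 - 248 = 7
255 - 0 = 255
Wildcard: 0.0.7.255


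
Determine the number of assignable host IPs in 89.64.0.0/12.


Host bits = 32 - 12 = 20
Total addresses = 2^20 = 1048576
Usable = total - 2 (network and broadcast)
Usable hosts: 1048574


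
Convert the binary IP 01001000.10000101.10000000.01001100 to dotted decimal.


01001000 = 72
10000101 = 133
10000000 = 128
01001100 = 76
IP: 72.133.128.76


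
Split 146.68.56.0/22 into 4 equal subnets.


New prefix = 22 + 2 = 24
Each subnet has 256 addresses
  146.68.56.0/24
  146.68.57.0/24
  146.68.58.0/24
  146.68.59.0/24
Subnets: 146.68.56.0/24, 146.68.57.0/24, 146.68.58.0/24, 146.68.59.0/24


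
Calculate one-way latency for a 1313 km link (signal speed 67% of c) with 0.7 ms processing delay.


Speed = 0.67 * 3e5 km/s = 201000 km/s
Propagation delay = 1313 / 201000 = 0.0065 s = 6.5323 ms
Processing delay = 0.7 ms
Total one-way latency = 7.2323 ms


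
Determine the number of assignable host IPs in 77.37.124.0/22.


Host bits = 32 - 22 = 10
Total addresses = 2^10 = 1024
Usable = total - 2 (network and broadcast)
Usable hosts: 1022


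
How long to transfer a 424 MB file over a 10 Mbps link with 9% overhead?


Effective throughput = 10 * (1 - 9/100) = 9.1 Mbps
File size in Mb = 424 * 8 = 3392 Mb
Time = 3392 / 9.1
Time = 372.7473 seconds


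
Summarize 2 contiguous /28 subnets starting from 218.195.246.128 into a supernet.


Original prefix: /28
Number of subnets: 2 = 2^1
New prefix = 28 - 1 = 27
Supernet: 218.195.246.128/27


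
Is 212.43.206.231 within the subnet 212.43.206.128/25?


Subnet network: 212.43.206.128
Test IP AND mask: 212.43.206.128
Yes, 212.43.206.231 is in 212.43.206.128/25


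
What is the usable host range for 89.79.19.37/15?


Network: 89.78.0.0
Broadcast: 89.79.255.255
First usable = network + 1
Last usable = broadcast - 1
Range: 89.78.0.1 to 89.79.255.254


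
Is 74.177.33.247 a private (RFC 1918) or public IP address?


RFC 1918 private ranges:
  10.0.0.0/8 (10.0.0.0 - 10.255.255.255)
  172.16.0.0/12 (172.16.0.0 - 172.31.255.255)
  192.168.0.0/16 (192.168.0.0 - 192.168.255.255)
Public (not in any RFC 1918 range)


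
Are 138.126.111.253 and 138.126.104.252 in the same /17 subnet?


Mask: 255.255.128.0
138.126.111.253 AND mask = 138.126.0.0
138.126.104.252 AND mask = 138.126.0.0
Yes, same subnet (138.126.0.0)


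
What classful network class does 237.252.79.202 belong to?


First octet: 237
Binary: 11101101
1110xxxx -> Class D (224-239)
Class D (multicast), default mask N/A


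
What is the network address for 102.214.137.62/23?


IP:   01100110.11010110.10001001.00111110
Mask: 11111111.11111111.11111110.00000000
AND operation:
Net:  01100110.11010110.10001000.00000000
Network: 102.214.136.0/23


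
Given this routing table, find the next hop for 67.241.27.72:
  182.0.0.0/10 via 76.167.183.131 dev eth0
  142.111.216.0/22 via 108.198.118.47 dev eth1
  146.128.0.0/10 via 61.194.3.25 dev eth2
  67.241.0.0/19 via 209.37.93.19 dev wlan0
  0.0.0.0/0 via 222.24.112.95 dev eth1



Longest prefix match for 67.241.27.72:
  /10 182.0.0.0: no
  /22 142.111.216.0: no
  /10 146.128.0.0: no
  /19 67.241.0.0: MATCH
  /0 0.0.0.0: MATCH
Selected: next-hop 209.37.93.19 via wlan0 (matched /19)


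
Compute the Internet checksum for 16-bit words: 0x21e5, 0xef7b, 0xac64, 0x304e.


Sum all words (with carry folding):
+ 0x21e5 = 0x21e5
+ 0xef7b = 0x1161
+ 0xac64 = 0xbdc5
+ 0x304e = 0xee13
One's complement: ~0xee13
Checksum = 0x11ec


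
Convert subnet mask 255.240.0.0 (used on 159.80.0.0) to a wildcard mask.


Subnet mask: 255.240.0.0
Wildcard = 255.255.255.255 - subnet mask
255 - 255 = 0
255 - 240 = 15
255 - 0 = 255
255 - 0 = 255
Wildcard: 0.15.255.255


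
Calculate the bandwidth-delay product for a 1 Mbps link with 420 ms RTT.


BDP = bandwidth * RTT
= 1 Mbps * 420 ms
= 1 * 1e6 * 420 / 1000 bits
= 420000 bits
= 52500 bytes
= 51.2695 KB
BDP = 420000 bits (52500 bytes)


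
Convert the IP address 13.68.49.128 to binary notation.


13 = 00001101
68 = 01000100
49 = 00110001
128 = 10000000
Binary: 00001101.01000100.00110001.10000000


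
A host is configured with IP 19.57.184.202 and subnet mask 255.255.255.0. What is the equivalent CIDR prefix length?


Binary: 11111111.11111111.11111111.00000000
Count leading 1s
Prefix: /24


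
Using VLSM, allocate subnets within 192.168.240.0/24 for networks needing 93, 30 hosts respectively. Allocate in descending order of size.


93 hosts -> /25 (126 usable): 192.168.240.0/25
30 hosts -> /27 (30 usable): 192.168.240.128/27
Allocation: 192.168.240.0/25 (93 hosts, 126 usable); 192.168.240.128/27 (30 hosts, 30 usable)


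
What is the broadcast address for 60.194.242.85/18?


Network: 60.194.192.0/18
Host bits = 14
Set all host bits to 1:
Broadcast: 60.194.255.255


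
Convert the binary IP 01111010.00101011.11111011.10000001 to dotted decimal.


01111010 = 122
00101011 = 43
11111011 = 251
10000001 = 129
IP: 122.43.251.129


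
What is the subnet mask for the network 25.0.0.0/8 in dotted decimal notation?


/8 means 8 network bits, 24 host bits
Binary: 11111111000000000000000000000000
Mask: 255.0.0.0


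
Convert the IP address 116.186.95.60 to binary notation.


116 = 01110100
186 = 10111010
95 = 01011111
60 = 00111100
Binary: 01110100.10111010.01011111.00111100


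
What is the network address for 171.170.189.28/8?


IP:   10101011.10101010.10111101.00011100
Mask: 11111111.00000000.00000000.00000000
AND operation:
Net:  10101011.00000000.00000000.00000000
Network: 171.0.0.0/8


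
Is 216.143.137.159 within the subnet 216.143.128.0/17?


Subnet network: 216.143.128.0
Test IP AND mask: 216.143.128.0
Yes, 216.143.137.159 is in 216.143.128.0/17


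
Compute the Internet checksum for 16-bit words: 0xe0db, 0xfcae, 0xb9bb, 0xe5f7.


Sum all words (with carry folding):
+ 0xe0db = 0xe0db
+ 0xfcae = 0xdd8a
+ 0xb9bb = 0x9746
+ 0xe5f7 = 0x7d3e
One's complement: ~0x7d3e
Checksum = 0x82c1


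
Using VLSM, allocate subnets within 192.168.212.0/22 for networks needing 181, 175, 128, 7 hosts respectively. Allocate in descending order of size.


181 hosts -> /24 (254 usable): 192.168.212.0/24
175 hosts -> /24 (254 usable): 192.168.213.0/24
128 hosts -> /24 (254 usable): 192.168.214.0/24
7 hosts -> /28 (14 usable): 192.168.215.0/28
Allocation: 192.168.212.0/24 (181 hosts, 254 usable); 192.168.213.0/24 (175 hosts, 254 usable); 192.168.214.0/24 (128 hosts, 254 usable); 192.168.215.0/28 (7 hosts, 14 usable)


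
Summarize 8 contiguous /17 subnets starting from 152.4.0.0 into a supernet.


Original prefix: /17
Number of subnets: 8 = 2^3
New prefix = 17 - 3 = 14
Supernet: 152.4.0.0/14


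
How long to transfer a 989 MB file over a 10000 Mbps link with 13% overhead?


Effective throughput = 10000 * (1 - 13/100) = 8700 Mbps
File size in Mb = 989 * 8 = 7912 Mb
Time = 7912 / 8700
Time = 0.9094 seconds


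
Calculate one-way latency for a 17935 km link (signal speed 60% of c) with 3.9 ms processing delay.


Speed = 0.6 * 3e5 km/s = 180000 km/s
Propagation delay = 17935 / 180000 = 0.0996 s = 99.6389 ms
Processing delay = 3.9 ms
Total one-way latency = 103.5389 ms


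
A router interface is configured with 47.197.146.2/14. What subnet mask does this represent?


/14 means 14 network bits, 18 host bits
Binary: 11111111111111000000000000000000
Mask: 255.252.0.0


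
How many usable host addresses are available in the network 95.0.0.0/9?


Host bits = 32 - 9 = 23
Total addresses = 2^23 = 8388608
Usable = total - 2 (network and broadcast)
Usable hosts: 8388606


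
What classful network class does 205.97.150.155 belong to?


First octet: 205
Binary: 11001101
110xxxxx -> Class C (192-223)
Class C, default mask 255.255.255.0 (/24)


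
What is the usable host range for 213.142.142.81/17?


Network: 213.142.128.0
Broadcast: 213.142.255.255
First usable = network + 1
Last usable = broadcast - 1
Range: 213.142.128.1 to 213.142.255.254


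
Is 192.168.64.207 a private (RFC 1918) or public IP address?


RFC 1918 private ranges:
  10.0.0.0/8 (10.0.0.0 - 10.255.255.255)
  172.16.0.0/12 (172.16.0.0 - 172.31.255.255)
  192.168.0.0/16 (192.168.0.0 - 192.168.255.255)
Private (in 192.168.0.0/16)


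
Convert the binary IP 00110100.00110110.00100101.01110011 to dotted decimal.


00110100 = 52
00110110 = 54
00100101 = 37
01110011 = 115
IP: 52.54.37.115


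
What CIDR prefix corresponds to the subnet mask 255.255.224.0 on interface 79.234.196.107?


Binary: 11111111.11111111.11100000.00000000
Count leading 1s
Prefix: /19


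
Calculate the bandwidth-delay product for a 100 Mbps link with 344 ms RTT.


BDP = bandwidth * RTT
= 100 Mbps * 344 ms
= 100 * 1e6 * 344 / 1000 bits
= 34400000 bits
= 4300000 bytes
= 4199.2188 KB
BDP = 34400000 bits (4300000 bytes)


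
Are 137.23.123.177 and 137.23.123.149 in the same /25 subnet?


Mask: 255.255.255.128
137.23.123.177 AND mask = 137.23.123.128
137.23.123.149 AND mask = 137.23.123.128
Yes, same subnet (137.23.123.128)


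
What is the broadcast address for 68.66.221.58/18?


Network: 68.66.192.0/18
Host bits = 14
Set all host bits to 1:
Broadcast: 68.66.255.255


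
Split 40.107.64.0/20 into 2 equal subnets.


New prefix = 20 + 1 = 21
Each subnet has 2048 addresses
  40.107.64.0/21
  40.107.72.0/21
Subnets: 40.107.64.0/21, 40.107.72.0/21


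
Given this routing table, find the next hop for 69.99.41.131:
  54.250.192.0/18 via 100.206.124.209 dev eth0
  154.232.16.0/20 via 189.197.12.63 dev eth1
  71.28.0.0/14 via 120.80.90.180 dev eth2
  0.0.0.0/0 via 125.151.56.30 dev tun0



Longest prefix match for 69.99.41.131:
  /18 54.250.192.0: no
  /20 154.232.16.0: no
  /14 71.28.0.0: no
  /0 0.0.0.0: MATCH
Selected: next-hop 125.151.56.30 via tun0 (matched /0)


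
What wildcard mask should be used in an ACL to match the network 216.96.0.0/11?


Subnet mask: 255.224.0.0
Wildcard = 255.255.255.255 - subnet mask
255 - 255 = 0
255 - 224 = 31
255 - 0 = 255
255 - 0 = 255
Wildcard: 0.31.255.255


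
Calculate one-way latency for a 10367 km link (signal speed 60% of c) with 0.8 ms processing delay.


Speed = 0.6 * 3e5 km/s = 180000 km/s
Propagation delay = 10367 / 180000 = 0.0576 s = 57.5944 ms
Processing delay = 0.8 ms
Total one-way latency = 58.3944 ms


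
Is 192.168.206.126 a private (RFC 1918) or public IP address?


RFC 1918 private ranges:
  10.0.0.0/8 (10.0.0.0 - 10.255.255.255)
  172.16.0.0/12 (172.16.0.0 - 172.31.255.255)
  192.168.0.0/16 (192.168.0.0 - 192.168.255.255)
Private (in 192.168.0.0/16)


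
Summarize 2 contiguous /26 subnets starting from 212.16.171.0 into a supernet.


Original prefix: /26
Number of subnets: 2 = 2^1
New prefix = 26 - 1 = 25
Supernet: 212.16.171.0/25


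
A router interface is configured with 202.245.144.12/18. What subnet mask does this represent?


/18 means 18 network bits, 14 host bits
Binary: 11111111111111111100000000000000
Mask: 255.255.192.0


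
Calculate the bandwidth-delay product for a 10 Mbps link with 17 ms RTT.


BDP = bandwidth * RTT
= 10 Mbps * 17 ms
= 10 * 1e6 * 17 / 1000 bits
= 170000 bits
= 21250 bytes
= 20.752 KB
BDP = 170000 bits (21250 bytes)


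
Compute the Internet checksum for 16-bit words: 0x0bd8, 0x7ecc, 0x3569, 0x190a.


Sum all words (with carry folding):
+ 0x0bd8 = 0x0bd8
+ 0x7ecc = 0x8aa4
+ 0x3569 = 0xc00d
+ 0x190a = 0xd917
One's complement: ~0xd917
Checksum = 0x26e8


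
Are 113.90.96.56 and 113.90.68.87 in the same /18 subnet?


Mask: 255.255.192.0
113.90.96.56 AND mask = 113.90.64.0
113.90.68.87 AND mask = 113.90.64.0
Yes, same subnet (113.90.64.0)


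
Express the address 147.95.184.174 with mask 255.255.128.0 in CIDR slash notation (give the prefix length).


Binary: 11111111.11111111.10000000.00000000
Count leading 1s
Prefix: /17


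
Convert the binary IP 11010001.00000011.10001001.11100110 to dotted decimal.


11010001 = 209
00000011 = 3
10001001 = 137
11100110 = 230
IP: 209.3.137.230


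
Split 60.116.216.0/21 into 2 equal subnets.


New prefix = 21 + 1 = 22
Each subnet has 1024 addresses
  60.116.216.0/22
  60.116.220.0/22
Subnets: 60.116.216.0/22, 60.116.220.0/22


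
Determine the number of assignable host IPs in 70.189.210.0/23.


Host bits = 32 - 23 = 9
Total addresses = 2^9 = 512
Usable = total - 2 (network and broadcast)
Usable hosts: 510


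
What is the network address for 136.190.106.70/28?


IP:   10001000.10111110.01101010.01000110
Mask: 11111111.11111111.11111111.11110000
AND operation:
Net:  10001000.10111110.01101010.01000000
Network: 136.190.106.64/28


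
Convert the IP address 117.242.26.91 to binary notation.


117 = 01110101
242 = 11110010
26 = 00011010
91 = 01011011
Binary: 01110101.11110010.00011010.01011011


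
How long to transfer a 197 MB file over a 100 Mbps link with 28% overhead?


Effective throughput = 100 * (1 - 28/100) = 72 Mbps
File size in Mb = 197 * 8 = 1576 Mb
Time = 1576 / 72
Time = 21.8889 seconds


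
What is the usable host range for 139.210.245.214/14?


Network: 139.208.0.0
Broadcast: 139.211.255.255
First usable = network + 1
Last usable = broadcast - 1
Range: 139.208.0.1 to 139.211.255.254


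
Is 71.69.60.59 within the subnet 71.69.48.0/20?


Subnet network: 71.69.48.0
Test IP AND mask: 71.69.48.0
Yes, 71.69.60.59 is in 71.69.48.0/20


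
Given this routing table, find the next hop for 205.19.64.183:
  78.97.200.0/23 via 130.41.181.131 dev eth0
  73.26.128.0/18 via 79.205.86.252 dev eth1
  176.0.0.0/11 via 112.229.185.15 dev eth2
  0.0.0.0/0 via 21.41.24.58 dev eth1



Longest prefix match for 205.19.64.183:
  /23 78.97.200.0: no
  /18 73.26.128.0: no
  /11 176.0.0.0: no
  /0 0.0.0.0: MATCH
Selected: next-hop 21.41.24.58 via eth1 (matched /0)


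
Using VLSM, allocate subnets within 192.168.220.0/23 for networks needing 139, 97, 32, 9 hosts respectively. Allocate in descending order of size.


139 hosts -> /24 (254 usable): 192.168.220.0/24
97 hosts -> /25 (126 usable): 192.168.221.0/25
32 hosts -> /26 (62 usable): 192.168.221.128/26
9 hosts -> /28 (14 usable): 192.168.221.192/28
Allocation: 192.168.220.0/24 (139 hosts, 254 usable); 192.168.221.0/25 (97 hosts, 126 usable); 192.168.221.128/26 (32 hosts, 62 usable); 192.168.221.192/28 (9 hosts, 14 usable)


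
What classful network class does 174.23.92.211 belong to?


First octet: 174
Binary: 10101110
10xxxxxx -> Class B (128-191)
Class B, default mask 255.255.0.0 (/16)


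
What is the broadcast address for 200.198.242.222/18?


Network: 200.198.192.0/18
Host bits = 14
Set all host bits to 1:
Broadcast: 200.198.255.255


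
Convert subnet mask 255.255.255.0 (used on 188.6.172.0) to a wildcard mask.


Subnet mask: 255.255.255.0
Wildcard = 255.255.255.255 - subnet mask
255 - 255 = 0
255 - 255 = 0
255 - 255 = 0
255 - 0 = 255
Wildcard: 0.0.0.255


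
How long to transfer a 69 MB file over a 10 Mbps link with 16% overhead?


Effective throughput = 10 * (1 - 16/100) = 8.4 Mbps
File size in Mb = 69 * 8 = 552 Mb
Time = 552 / 8.4
Time = 65.7143 seconds


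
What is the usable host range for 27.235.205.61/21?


Network: 27.235.200.0
Broadcast: 27.235.207.255
First usable = network + 1
Last usable = broadcast - 1
Range: 27.235.200.1 to 27.235.207.254


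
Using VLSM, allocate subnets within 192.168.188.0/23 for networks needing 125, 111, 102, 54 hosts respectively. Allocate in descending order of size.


125 hosts -> /25 (126 usable): 192.168.188.0/25
111 hosts -> /25 (126 usable): 192.168.188.128/25
102 hosts -> /25 (126 usable): 192.168.189.0/25
54 hosts -> /26 (62 usable): 192.168.189.128/26
Allocation: 192.168.188.0/25 (125 hosts, 126 usable); 192.168.188.128/25 (111 hosts, 126 usable); 192.168.189.0/25 (102 hosts, 126 usable); 192.168.189.128/26 (54 hosts, 62 usable)


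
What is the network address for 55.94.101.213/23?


IP:   00110111.01011110.01100101.11010101
Mask: 11111111.11111111.11111110.00000000
AND operation:
Net:  00110111.01011110.01100100.00000000
Network: 55.94.100.0/23


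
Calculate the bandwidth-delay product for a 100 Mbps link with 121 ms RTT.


BDP = bandwidth * RTT
= 100 Mbps * 121 ms
= 100 * 1e6 * 121 / 1000 bits
= 12100000 bits
= 1512500 bytes
= 1477.0508 KB
BDP = 12100000 bits (1512500 bytes)


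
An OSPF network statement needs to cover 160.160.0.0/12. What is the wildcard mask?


Subnet mask: 255.240.0.0
Wildcard = 255.255.255.255 - subnet mask
255 - 255 = 0
255 - 240 = 15
255 - 0 = 255
255 - 0 = 255
Wildcard: 0.15.255.255


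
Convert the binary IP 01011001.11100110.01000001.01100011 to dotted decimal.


01011001 = 89
11100110 = 230
01000001 = 65
01100011 = 99
IP: 89.230.65.99


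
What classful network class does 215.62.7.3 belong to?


First octet: 215
Binary: 11010111
110xxxxx -> Class C (192-223)
Class C, default mask 255.255.255.0 (/24)


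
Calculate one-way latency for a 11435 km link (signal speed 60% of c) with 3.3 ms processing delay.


Speed = 0.6 * 3e5 km/s = 180000 km/s
Propagation delay = 11435 / 180000 = 0.0635 s = 63.5278 ms
Processing delay = 3.3 ms
Total one-way latency = 66.8278 ms


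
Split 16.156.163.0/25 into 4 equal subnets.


New prefix = 25 + 2 = 27
Each subnet has 32 addresses
  16.156.163.0/27
  16.156.163.32/27
  16.156.163.64/27
  16.156.163.96/27
Subnets: 16.156.163.0/27, 16.156.163.32/27, 16.156.163.64/27, 16.156.163.96/27


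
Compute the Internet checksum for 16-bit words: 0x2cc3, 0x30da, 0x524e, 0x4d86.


Sum all words (with carry folding):
+ 0x2cc3 = 0x2cc3
+ 0x30da = 0x5d9d
+ 0x524e = 0xafeb
+ 0x4d86 = 0xfd71
One's complement: ~0xfd71
Checksum = 0x028e


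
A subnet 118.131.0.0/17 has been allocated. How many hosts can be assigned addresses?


Host bits = 32 - 17 = 15
Total addresses = 2^15 = 32768
Usable = total - 2 (network and broadcast)
Usable hosts: 32766


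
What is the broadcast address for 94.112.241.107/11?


Network: 94.96.0.0/11
Host bits = 21
Set all host bits to 1:
Broadcast: 94.127.255.255


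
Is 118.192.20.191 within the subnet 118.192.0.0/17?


Subnet network: 118.192.0.0
Test IP AND mask: 118.192.0.0
Yes, 118.192.20.191 is in 118.192.0.0/17


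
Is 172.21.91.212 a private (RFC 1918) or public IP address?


RFC 1918 private ranges:
  10.0.0.0/8 (10.0.0.0 - 10.255.255.255)
  172.16.0.0/12 (172.16.0.0 - 172.31.255.255)
  192.168.0.0/16 (192.168.0.0 - 192.168.255.255)
Private (in 172.16.0.0/12)


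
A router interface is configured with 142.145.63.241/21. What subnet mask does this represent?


/21 means 21 network bits, 11 host bits
Binary: 11111111111111111111100000000000
Mask: 255.255.248.0


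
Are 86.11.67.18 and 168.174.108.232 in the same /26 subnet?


Mask: 255.255.255.192
86.11.67.18 AND mask = 86.11.67.0
168.174.108.232 AND mask = 168.174.108.192
No, different subnets (86.11.67.0 vs 168.174.108.192)


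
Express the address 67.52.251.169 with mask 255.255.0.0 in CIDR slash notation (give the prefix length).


Binary: 11111111.11111111.00000000.00000000
Count leading 1s
Prefix: /16


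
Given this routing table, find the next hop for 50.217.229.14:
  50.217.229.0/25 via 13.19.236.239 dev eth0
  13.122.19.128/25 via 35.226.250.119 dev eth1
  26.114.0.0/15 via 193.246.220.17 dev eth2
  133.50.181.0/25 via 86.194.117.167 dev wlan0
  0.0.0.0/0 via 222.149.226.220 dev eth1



Longest prefix match for 50.217.229.14:
  /25 50.217.229.0: MATCH
  /25 13.122.19.128: no
  /15 26.114.0.0: no
  /25 133.50.181.0: no
  /0 0.0.0.0: MATCH
Selected: next-hop 13.19.236.239 via eth0 (matched /25)


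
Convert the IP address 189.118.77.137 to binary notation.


189 = 10111101
118 = 01110110
77 = 01001101
137 = 10001001
Binary: 10111101.01110110.01001101.10001001


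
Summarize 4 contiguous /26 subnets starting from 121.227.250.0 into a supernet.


Original prefix: /26
Number of subnets: 4 = 2^2
New prefix = 26 - 2 = 24
Supernet: 121.227.250.0/24


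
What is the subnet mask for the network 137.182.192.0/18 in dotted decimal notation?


/18 means 18 network bits, 14 host bits
Binary: 11111111111111111100000000000000
Mask: 255.255.192.0


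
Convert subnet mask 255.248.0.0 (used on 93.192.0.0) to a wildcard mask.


Subnet mask: 255.248.0.0
Wildcard = 255.255.255.255 - subnet mask
255 - 255 = 0
255 - 248 = 7
255 - 0 = 255
255 - 0 = 255
Wildcard: 0.7.255.255


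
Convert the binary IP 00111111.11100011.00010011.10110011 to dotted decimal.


00111111 = 63
11100011 = 227
00010011 = 19
10110011 = 179
IP: 63.227.19.179


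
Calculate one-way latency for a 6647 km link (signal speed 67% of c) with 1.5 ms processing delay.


Speed = 0.67 * 3e5 km/s = 201000 km/s
Propagation delay = 6647 / 201000 = 0.0331 s = 33.0697 ms
Processing delay = 1.5 ms
Total one-way latency = 34.5697 ms


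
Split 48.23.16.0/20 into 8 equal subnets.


New prefix = 20 + 3 = 23
Each subnet has 512 addresses
  48.23.16.0/23
  48.23.18.0/23
  48.23.20.0/23
  48.23.22.0/23
  48.23.24.0/23
  48.23.26.0/23
  48.23.28.0/23
  48.23.30.0/23
Subnets: 48.23.16.0/23, 48.23.18.0/23, 48.23.20.0/23, 48.23.22.0/23, 48.23.24.0/23, 48.23.26.0/23, 48.23.28.0/23, 48.23.30.0/23


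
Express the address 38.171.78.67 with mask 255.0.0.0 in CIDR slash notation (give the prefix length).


Binary: 11111111.00000000.00000000.00000000
Count leading 1s
Prefix: /8


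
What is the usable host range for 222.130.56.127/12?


Network: 222.128.0.0
Broadcast: 222.143.255.255
First usable = network + 1
Last usable = broadcast - 1
Range: 222.128.0.1 to 222.143.255.254


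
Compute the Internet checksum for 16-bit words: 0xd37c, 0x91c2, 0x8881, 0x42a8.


Sum all words (with carry folding):
+ 0xd37c = 0xd37c
+ 0x91c2 = 0x653f
+ 0x8881 = 0xedc0
+ 0x42a8 = 0x3069
One's complement: ~0x3069
Checksum = 0xcf96


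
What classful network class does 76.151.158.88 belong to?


First octet: 76
Binary: 01001100
0xxxxxxx -> Class A (1-126)
Class A, default mask 255.0.0.0 (/8)


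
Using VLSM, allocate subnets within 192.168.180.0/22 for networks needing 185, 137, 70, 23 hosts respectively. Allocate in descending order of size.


185 hosts -> /24 (254 usable): 192.168.180.0/24
137 hosts -> /24 (254 usable): 192.168.181.0/24
70 hosts -> /25 (126 usable): 192.168.182.0/25
23 hosts -> /27 (30 usable): 192.168.182.128/27
Allocation: 192.168.180.0/24 (185 hosts, 254 usable); 192.168.181.0/24 (137 hosts, 254 usable); 192.168.182.0/25 (70 hosts, 126 usable); 192.168.182.128/27 (23 hosts, 30 usable)


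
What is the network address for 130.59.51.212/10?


IP:   10000010.00111011.00110011.11010100
Mask: 11111111.11000000.00000000.00000000
AND operation:
Net:  10000010.00000000.00000000.00000000
Network: 130.0.0.0/10


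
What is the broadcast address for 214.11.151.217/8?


Network: 214.0.0.0/8
Host bits = 24
Set all host bits to 1:
Broadcast: 214.255.255.255


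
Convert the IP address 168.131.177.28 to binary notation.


168 = 10101000
131 = 10000011
177 = 10110001
28 = 00011100
Binary: 10101000.10000011.10110001.00011100


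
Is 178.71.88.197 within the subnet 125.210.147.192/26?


Subnet network: 125.210.147.192
Test IP AND mask: 178.71.88.192
No, 178.71.88.197 is not in 125.210.147.192/26


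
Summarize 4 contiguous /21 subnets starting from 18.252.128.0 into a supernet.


Original prefix: /21
Number of subnets: 4 = 2^2
New prefix = 21 - 2 = 19
Supernet: 18.252.128.0/19


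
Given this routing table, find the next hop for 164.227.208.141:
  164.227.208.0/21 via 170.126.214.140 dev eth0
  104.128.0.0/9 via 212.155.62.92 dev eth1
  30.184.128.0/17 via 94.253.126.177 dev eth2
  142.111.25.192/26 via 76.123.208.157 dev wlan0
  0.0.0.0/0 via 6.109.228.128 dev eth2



Longest prefix match for 164.227.208.141:
  /21 164.227.208.0: MATCH
  /9 104.128.0.0: no
  /17 30.184.128.0: no
  /26 142.111.25.192: no
  /0 0.0.0.0: MATCH
Selected: next-hop 170.126.214.140 via eth0 (matched /21)


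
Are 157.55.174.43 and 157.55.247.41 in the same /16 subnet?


Mask: 255.255.0.0
157.55.174.43 AND mask = 157.55.0.0
157.55.247.41 AND mask = 157.55.0.0
Yes, same subnet (157.55.0.0)


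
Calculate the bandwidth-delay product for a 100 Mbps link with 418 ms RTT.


BDP = bandwidth * RTT
= 100 Mbps * 418 ms
= 100 * 1e6 * 418 / 1000 bits
= 41800000 bits
= 5225000 bytes
= 5102.5391 KB
BDP = 41800000 bits (5225000 bytes)


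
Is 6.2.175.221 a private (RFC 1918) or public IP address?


RFC 1918 private ranges:
  10.0.0.0/8 (10.0.0.0 - 10.255.255.255)
  172.16.0.0/12 (172.16.0.0 - 172.31.255.255)
  192.168.0.0/16 (192.168.0.0 - 192.168.255.255)
Public (not in any RFC 1918 range)


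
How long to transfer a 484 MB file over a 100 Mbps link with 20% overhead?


Effective throughput = 100 * (1 - 20/100) = 80 Mbps
File size in Mb = 484 * 8 = 3872 Mb
Time = 3872 / 80
Time = 48.4 seconds


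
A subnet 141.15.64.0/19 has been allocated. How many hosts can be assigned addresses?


Host bits = 32 - 19 = 13
Total addresses = 2^13 = 8192
Usable = total - 2 (network and broadcast)
Usable hosts: 8190


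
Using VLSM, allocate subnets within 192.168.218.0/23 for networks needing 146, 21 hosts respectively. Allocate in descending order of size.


146 hosts -> /24 (254 usable): 192.168.218.0/24
21 hosts -> /27 (30 usable): 192.168.219.0/27
Allocation: 192.168.218.0/24 (146 hosts, 254 usable); 192.168.219.0/27 (21 hosts, 30 usable)


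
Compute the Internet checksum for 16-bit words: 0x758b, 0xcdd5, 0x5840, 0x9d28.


Sum all words (with carry folding):
+ 0x758b = 0x758b
+ 0xcdd5 = 0x4361
+ 0x5840 = 0x9ba1
+ 0x9d28 = 0x38ca
One's complement: ~0x38ca
Checksum = 0xc735


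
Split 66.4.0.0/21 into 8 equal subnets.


New prefix = 21 + 3 = 24
Each subnet has 256 addresses
  66.4.0.0/24
  66.4.1.0/24
  66.4.2.0/24
  66.4.3.0/24
  66.4.4.0/24
  66.4.5.0/24
  66.4.6.0/24
  66.4.7.0/24
Subnets: 66.4.0.0/24, 66.4.1.0/24, 66.4.2.0/24, 66.4.3.0/24, 66.4.4.0/24, 66.4.5.0/24, 66.4.6.0/24, 66.4.7.0/24


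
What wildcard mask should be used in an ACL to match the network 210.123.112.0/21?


Subnet mask: 255.255.248.0
Wildcard = 255.255.255.255 - subnet mask
255 - 255 = 0
255 - 255 = 0
255 - 248 = 7
255 - 0 = 255
Wildcard: 0.0.7.255


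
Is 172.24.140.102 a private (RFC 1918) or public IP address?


RFC 1918 private ranges:
  10.0.0.0/8 (10.0.0.0 - 10.255.255.255)
  172.16.0.0/12 (172.16.0.0 - 172.31.255.255)
  192.168.0.0/16 (192.168.0.0 - 192.168.255.255)
Private (in 172.16.0.0/12)


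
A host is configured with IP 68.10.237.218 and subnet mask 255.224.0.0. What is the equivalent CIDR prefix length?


Binary: 11111111.11100000.00000000.00000000
Count leading 1s
Prefix: /11


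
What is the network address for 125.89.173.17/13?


IP:   01111101.01011001.10101101.00010001
Mask: 11111111.11111000.00000000.00000000
AND operation:
Net:  01111101.01011000.00000000.00000000
Network: 125.88.0.0/13


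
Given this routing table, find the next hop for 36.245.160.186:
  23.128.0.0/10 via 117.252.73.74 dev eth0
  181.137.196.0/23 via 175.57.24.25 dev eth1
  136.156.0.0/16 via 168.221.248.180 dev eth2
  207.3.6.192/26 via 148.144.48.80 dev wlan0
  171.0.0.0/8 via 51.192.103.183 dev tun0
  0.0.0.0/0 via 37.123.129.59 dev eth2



Longest prefix match for 36.245.160.186:
  /10 23.128.0.0: no
  /23 181.137.196.0: no
  /16 136.156.0.0: no
  /26 207.3.6.192: no
  /8 171.0.0.0: no
  /0 0.0.0.0: MATCH
Selected: next-hop 37.123.129.59 via eth2 (matched /0)


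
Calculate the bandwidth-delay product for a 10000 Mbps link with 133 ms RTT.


BDP = bandwidth * RTT
= 10000 Mbps * 133 ms
= 10000 * 1e6 * 133 / 1000 bits
= 1330000000 bits
= 166250000 bytes
= 162353.5156 KB
BDP = 1330000000 bits (166250000 bytes)


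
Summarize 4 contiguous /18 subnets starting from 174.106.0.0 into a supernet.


Original prefix: /18
Number of subnets: 4 = 2^2
New prefix = 18 - 2 = 16
Supernet: 174.106.0.0/16


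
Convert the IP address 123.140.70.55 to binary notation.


123 = 01111011
140 = 10001100
70 = 01000110
55 = 00110111
Binary: 01111011.10001100.01000110.00110111


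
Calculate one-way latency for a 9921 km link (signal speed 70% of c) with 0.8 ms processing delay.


Speed = 0.7 * 3e5 km/s = 210000 km/s
Propagation delay = 9921 / 210000 = 0.0472 s = 47.2429 ms
Processing delay = 0.8 ms
Total one-way latency = 48.0429 ms


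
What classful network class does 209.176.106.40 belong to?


First octet: 209
Binary: 11010001
110xxxxx -> Class C (192-223)
Class C, default mask 255.255.255.0 (/24)


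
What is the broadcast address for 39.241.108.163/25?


Network: 39.241.108.128/25
Host bits = 7
Set all host bits to 1:
Broadcast: 39.241.108.255


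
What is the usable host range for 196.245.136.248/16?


Network: 196.245.0.0
Broadcast: 196.245.255.255
First usable = network + 1
Last usable = broadcast - 1
Range: 196.245.0.1 to 196.245.255.254


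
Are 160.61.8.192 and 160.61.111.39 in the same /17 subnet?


Mask: 255.255.128.0
160.61.8.192 AND mask = 160.61.0.0
160.61.111.39 AND mask = 160.61.0.0
Yes, same subnet (160.61.0.0)


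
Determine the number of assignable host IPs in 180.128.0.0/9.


Host bits = 32 - 9 = 23
Total addresses = 2^23 = 8388608
Usable = total - 2 (network and broadcast)
Usable hosts: 8388606


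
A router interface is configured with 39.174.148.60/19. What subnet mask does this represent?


/19 means 19 network bits, 13 host bits
Binary: 11111111111111111110000000000000
Mask: 255.255.224.0


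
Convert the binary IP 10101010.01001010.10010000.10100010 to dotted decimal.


10101010 = 170
01001010 = 74
10010000 = 144
10100010 = 162
IP: 170.74.144.162


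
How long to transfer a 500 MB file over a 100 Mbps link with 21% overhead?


Effective throughput = 100 * (1 - 21/100) = 79 Mbps
File size in Mb = 500 * 8 = 4000 Mb
Time = 4000 / 79
Time = 50.6329 seconds


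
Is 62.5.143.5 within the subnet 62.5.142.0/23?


Subnet network: 62.5.142.0
Test IP AND mask: 62.5.142.0
Yes, 62.5.143.5 is in 62.5.142.0/23


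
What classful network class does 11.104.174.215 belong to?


First octet: 11
Binary: 00001011
0xxxxxxx -> Class A (1-126)
Class A, default mask 255.0.0.0 (/8)


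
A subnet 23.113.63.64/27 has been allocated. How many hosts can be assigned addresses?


Host bits = 32 - 27 = 5
Total addresses = 2^5 = 32
Usable = total - 2 (network and broadcast)
Usable hosts: 30


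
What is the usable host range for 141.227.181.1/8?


Network: 141.0.0.0
Broadcast: 141.255.255.255
First usable = network + 1
Last usable = broadcast - 1
Range: 141.0.0.1 to 141.255.255.254


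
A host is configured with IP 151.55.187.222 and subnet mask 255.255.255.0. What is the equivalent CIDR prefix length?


Binary: 11111111.11111111.11111111.00000000
Count leading 1s
Prefix: /24


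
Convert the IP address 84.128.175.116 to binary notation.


84 = 01010100
128 = 10000000
175 = 10101111
116 = 01110100
Binary: 01010100.10000000.10101111.01110100


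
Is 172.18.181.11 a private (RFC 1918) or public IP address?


RFC 1918 private ranges:
  10.0.0.0/8 (10.0.0.0 - 10.255.255.255)
  172.16.0.0/12 (172.16.0.0 - 172.31.255.255)
  192.168.0.0/16 (192.168.0.0 - 192.168.255.255)
Private (in 172.16.0.0/12)


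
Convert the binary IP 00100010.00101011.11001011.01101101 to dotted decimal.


00100010 = 34
00101011 = 43
11001011 = 203
01101101 = 109
IP: 34.43.203.109


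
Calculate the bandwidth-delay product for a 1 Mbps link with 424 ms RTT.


BDP = bandwidth * RTT
= 1 Mbps * 424 ms
= 1 * 1e6 * 424 / 1000 bits
= 424000 bits
= 53000 bytes
= 51.7578 KB
BDP = 424000 bits (53000 bytes)


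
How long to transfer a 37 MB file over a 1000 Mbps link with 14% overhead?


Effective throughput = 1000 * (1 - 14/100) = 860 Mbps
File size in Mb = 37 * 8 = 296 Mb
Time = 296 / 860
Time = 0.3442 seconds


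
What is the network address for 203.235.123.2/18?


IP:   11001011.11101011.01111011.00000010
Mask: 11111111.11111111.11000000.00000000
AND operation:
Net:  11001011.11101011.01000000.00000000
Network: 203.235.64.0/18


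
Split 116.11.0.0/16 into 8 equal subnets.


New prefix = 16 + 3 = 19
Each subnet has 8192 addresses
  116.11.0.0/19
  116.11.32.0/19
  116.11.64.0/19
  116.11.96.0/19
  116.11.128.0/19
  116.11.160.0/19
  116.11.192.0/19
  116.11.224.0/19
Subnets: 116.11.0.0/19, 116.11.32.0/19, 116.11.64.0/19, 116.11.96.0/19, 116.11.128.0/19, 116.11.160.0/19, 116.11.192.0/19, 116.11.224.0/19


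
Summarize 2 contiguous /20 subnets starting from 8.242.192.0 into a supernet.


Original prefix: /20
Number of subnets: 2 = 2^1
New prefix = 20 - 1 = 19
Supernet: 8.242.192.0/19


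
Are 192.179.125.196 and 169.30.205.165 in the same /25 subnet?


Mask: 255.255.255.128
192.179.125.196 AND mask = 192.179.125.128
169.30.205.165 AND mask = 169.30.205.128
No, different subnets (192.179.125.128 vs 169.30.205.128)


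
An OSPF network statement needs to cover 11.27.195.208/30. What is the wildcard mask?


Subnet mask: 255.255.255.252
Wildcard = 255.255.255.255 - subnet mask
255 - 255 = 0
255 - 255 = 0
255 - 255 = 0
255 - 252 = 3
Wildcard: 0.0.0.3
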